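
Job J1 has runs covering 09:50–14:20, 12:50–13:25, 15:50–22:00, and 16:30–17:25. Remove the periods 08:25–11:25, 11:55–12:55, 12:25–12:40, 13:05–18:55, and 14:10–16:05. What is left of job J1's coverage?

11:25-11:55, 12:55-13:05, 18:55-22:00

Merge the first list: 09:50-14:20, 15:50-22:00.
Merge the second list: 08:25-11:25, 11:55-12:55, 13:05-18:55.
09:50-14:20 \ B = 11:25-11:55, 12:55-13:05.
15:50-22:00 \ B = 18:55-22:00.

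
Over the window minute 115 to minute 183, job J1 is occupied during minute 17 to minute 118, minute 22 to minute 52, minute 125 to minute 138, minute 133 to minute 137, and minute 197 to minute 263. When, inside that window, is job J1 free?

minute 118 to minute 125, minute 138 to minute 183

After merging, the occupied span is minute 17 to minute 118, minute 125 to minute 138, minute 197 to minute 263.
Complement within minute 115 to minute 183: minute 118 to minute 125, minute 138 to minute 183.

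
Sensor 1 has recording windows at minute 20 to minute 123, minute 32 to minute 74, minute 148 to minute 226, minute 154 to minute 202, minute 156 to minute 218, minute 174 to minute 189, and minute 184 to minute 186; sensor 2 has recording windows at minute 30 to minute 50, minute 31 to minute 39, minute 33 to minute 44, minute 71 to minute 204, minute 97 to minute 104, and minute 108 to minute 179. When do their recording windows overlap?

minute 30 to minute 50, minute 71 to minute 123, minute 148 to minute 204

Merge the first list: minute 20 to minute 123, minute 148 to minute 226.
Merge the second list: minute 30 to minute 50, minute 71 to minute 204.
minute 20 to minute 123 overlaps B on minute 30 to minute 50, minute 71 to minute 123.
minute 148 to minute 226 overlaps B on minute 148 to minute 204.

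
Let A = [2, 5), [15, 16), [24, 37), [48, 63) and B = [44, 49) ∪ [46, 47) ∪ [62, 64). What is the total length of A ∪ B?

37

Merge the second list: [44, 49), [62, 64).
A ∪ B = [2, 5), [15, 16), [24, 37), [44, 64).
Total: 3 + 1 + 13 + 20 = 37.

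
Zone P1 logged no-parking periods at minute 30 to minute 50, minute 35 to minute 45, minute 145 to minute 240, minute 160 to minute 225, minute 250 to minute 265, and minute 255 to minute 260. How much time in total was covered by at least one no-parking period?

130 minutes

Merged: minute 30 to minute 50, minute 145 to minute 240, minute 250 to minute 265.
Lengths: 20 minutes + 95 minutes + 15 minutes = 130 minutes.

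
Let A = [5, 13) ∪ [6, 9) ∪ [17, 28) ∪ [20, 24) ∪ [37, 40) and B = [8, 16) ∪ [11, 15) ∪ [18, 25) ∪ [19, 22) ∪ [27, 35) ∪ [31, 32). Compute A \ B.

First set merges to [5, 13), [17, 28), [37, 40).
Second set merges to [8, 16), [18, 25), [27, 35).
[5, 13) \ B = [5, 8).
[17, 28) \ B = [17, 18), [25, 27).
[37, 40): nothing removed.

[5, 8) ∪ [17, 18) ∪ [25, 27) ∪ [37, 40)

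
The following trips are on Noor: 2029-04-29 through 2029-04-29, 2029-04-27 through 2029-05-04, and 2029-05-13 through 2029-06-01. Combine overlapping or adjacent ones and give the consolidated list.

2029-04-27 through 2029-05-04, 2029-05-13 through 2029-06-01

Sort by start: 2029-04-27 through 2029-05-04, 2029-04-29 through 2029-04-29, 2029-05-13 through 2029-06-01.
2029-04-29 through 2029-04-29 overlaps/touches 2029-04-27 through 2029-05-04 → extend to 2029-04-27 through 2029-05-04.
2029-05-13 through 2029-06-01 is disjoint → start new block.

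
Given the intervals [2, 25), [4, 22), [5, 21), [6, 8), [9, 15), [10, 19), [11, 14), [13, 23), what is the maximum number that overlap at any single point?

7

Sweep endpoints in order; track running count of active intervals.
Peak of 7 reached at 13.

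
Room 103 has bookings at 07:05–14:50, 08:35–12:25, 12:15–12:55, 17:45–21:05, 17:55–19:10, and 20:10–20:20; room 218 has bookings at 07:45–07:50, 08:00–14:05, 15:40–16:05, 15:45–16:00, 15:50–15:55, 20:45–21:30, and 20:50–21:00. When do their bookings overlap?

07:45–07:50, 08:00–14:05, 20:45–21:05

Merge the first list: 07:05–14:50, 17:45–21:05.
Merge the second list: 07:45–07:50, 08:00–14:05, 15:40–16:05, 20:45–21:30.
07:05–14:50 meets the second set on 07:45–07:50, 08:00–14:05.
17:45–21:05 meets the second set on 20:45–21:05.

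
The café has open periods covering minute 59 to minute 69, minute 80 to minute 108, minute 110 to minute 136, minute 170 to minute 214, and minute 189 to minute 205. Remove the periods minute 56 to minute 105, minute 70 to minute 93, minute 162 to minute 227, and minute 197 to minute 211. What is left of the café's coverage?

minute 105 to minute 108, minute 110 to minute 136

Merge the first list: minute 59 to minute 69, minute 80 to minute 108, minute 110 to minute 136, minute 170 to minute 214.
Merge the second list: minute 56 to minute 105, minute 162 to minute 227.
minute 59 to minute 69: entirely removed.
minute 80 to minute 108 \ B = minute 105 to minute 108.
minute 110 to minute 136: nothing removed.
minute 170 to minute 214: entirely removed.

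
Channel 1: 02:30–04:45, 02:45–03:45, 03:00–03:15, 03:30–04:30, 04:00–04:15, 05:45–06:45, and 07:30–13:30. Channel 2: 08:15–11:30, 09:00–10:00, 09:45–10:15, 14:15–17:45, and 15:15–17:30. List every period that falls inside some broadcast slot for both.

08:15-11:30

First set merges to 02:30-04:45, 05:45-06:45, 07:30-13:30.
Second set merges to 08:15-11:30, 14:15-17:45.
02:30-04:45: no overlap with the second set.
05:45-06:45: no overlap with the second set.
07:30-13:30 meets the second set on 08:15-11:30.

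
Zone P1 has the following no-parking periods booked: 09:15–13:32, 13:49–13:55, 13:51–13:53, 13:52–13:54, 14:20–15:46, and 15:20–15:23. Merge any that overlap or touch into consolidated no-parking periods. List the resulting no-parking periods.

09:15–13:32, 13:49–13:55, 14:20–15:46

13:49–13:55 is disjoint → start new block.
13:51–13:53 overlaps/touches 13:49–13:55 → extend to 13:49–13:55.
13:52–13:54 overlaps/touches 13:49–13:55 → extend to 13:49–13:55.
14:20–15:46 is disjoint → start new block.
15:20–15:23 overlaps/touches 14:20–15:46 → extend to 14:20–15:46.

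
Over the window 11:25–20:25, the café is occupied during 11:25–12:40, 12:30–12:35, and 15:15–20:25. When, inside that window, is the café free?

12:40–15:15

Covered (merged): 11:25–12:40, 15:15–20:25.
Gaps within 11:25–20:25: 12:40–15:15.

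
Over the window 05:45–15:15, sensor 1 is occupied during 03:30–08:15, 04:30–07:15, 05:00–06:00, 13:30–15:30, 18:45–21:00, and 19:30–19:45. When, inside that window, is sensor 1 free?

08:15–13:30

After merging, the occupied span is 03:30–08:15, 13:30–15:30, 18:45–21:00.
Uncovered inside 05:45–15:15: 08:15–13:30.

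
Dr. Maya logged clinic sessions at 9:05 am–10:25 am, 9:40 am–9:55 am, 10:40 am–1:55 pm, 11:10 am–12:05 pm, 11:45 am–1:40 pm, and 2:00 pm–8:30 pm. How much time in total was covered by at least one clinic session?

Merged: 9:05 am–10:25 am, 10:40 am–1:55 pm, 2:00 pm–8:30 pm.
Lengths: 1 h 20 min + 3 h 15 min + 6 h 30 min = 11 h 5 min.

11 h 5 min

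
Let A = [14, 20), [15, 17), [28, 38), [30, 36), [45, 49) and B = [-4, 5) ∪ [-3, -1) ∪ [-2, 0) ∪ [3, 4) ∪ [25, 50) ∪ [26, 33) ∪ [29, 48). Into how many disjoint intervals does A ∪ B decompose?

3

A, merged: [14, 20), [28, 38), [45, 49).
B, merged: [-4, 5), [25, 50).
A ∪ B = [-4, 5), [14, 20), [25, 50).
That is 3 disjoint pieces.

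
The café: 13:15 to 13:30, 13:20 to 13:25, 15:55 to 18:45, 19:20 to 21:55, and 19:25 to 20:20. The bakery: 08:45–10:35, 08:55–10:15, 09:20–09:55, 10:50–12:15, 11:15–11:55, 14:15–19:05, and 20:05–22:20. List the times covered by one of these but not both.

Merge the first list: 13:15-13:30, 15:55-18:45, 19:20-21:55.
Merge the second list: 08:45-10:35, 10:50-12:15, 14:15-19:05, 20:05-22:20.
A \ B = 13:15-13:30, 19:20-20:05.
B \ A = 08:45-10:35, 10:50-12:15, 14:15-15:55, 18:45-19:05, 21:55-22:20.
Union of the two gives the symmetric difference.

08:45-10:35, 10:50-12:15, 13:15-13:30, 14:15-15:55, 18:45-19:05, 19:20-20:05, 21:55-22:20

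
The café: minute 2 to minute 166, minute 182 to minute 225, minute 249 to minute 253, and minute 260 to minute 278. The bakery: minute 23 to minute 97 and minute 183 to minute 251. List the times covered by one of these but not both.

Only in the first: minute 2 to minute 23, minute 97 to minute 166, minute 182 to minute 183, minute 251 to minute 253, minute 260 to minute 278.
Only in the second: minute 225 to minute 249.
Together these are the periods covered by exactly one.

minute 2 to minute 23, minute 97 to minute 166, minute 182 to minute 183, minute 225 to minute 249, minute 251 to minute 253, minute 260 to minute 278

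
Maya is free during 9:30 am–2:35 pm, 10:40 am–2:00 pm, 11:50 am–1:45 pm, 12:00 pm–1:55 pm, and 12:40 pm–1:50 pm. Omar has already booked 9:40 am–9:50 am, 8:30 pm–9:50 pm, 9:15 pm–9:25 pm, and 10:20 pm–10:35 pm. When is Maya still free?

9:30 am-9:40 am, 9:50 am-2:35 pm

A, merged: 9:30 am-2:35 pm.
B, merged: 9:40 am-9:50 am, 8:30 pm-9:50 pm, 10:20 pm-10:35 pm.
9:30 am-2:35 pm with B removed leaves 9:30 am-9:40 am, 9:50 am-2:35 pm.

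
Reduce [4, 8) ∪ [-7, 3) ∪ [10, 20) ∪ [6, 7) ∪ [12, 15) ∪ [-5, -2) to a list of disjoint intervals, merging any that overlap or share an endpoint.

[-7, 3) ∪ [4, 8) ∪ [10, 20)

Sort by start: [-7, 3), [-5, -2), [4, 8), [6, 7), [10, 20), [12, 15).
[-5, -2) overlaps/touches [-7, 3) → extend to [-7, 3).
[4, 8) is disjoint → start new block.
[6, 7) overlaps/touches [4, 8) → extend to [4, 8).
[10, 20) is disjoint → start new block.
[12, 15) overlaps/touches [10, 20) → extend to [10, 20).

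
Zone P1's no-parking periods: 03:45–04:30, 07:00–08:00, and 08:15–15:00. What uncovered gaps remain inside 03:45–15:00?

04:30-07:00, 08:00-08:15

Covered (merged): 03:45-04:30, 07:00-08:00, 08:15-15:00.
Uncovered inside 03:45-15:00: 04:30-07:00, 08:00-08:15.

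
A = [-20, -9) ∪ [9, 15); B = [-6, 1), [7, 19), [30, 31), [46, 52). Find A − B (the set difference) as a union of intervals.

[-20, -9): no B overlap → unchanged.
[9, 15): fully covered by B → removed.

[-20, -9)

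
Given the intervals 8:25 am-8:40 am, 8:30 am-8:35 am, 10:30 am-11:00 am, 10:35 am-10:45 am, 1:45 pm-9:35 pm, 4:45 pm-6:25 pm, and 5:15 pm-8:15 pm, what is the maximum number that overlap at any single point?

3

Walk the sorted start/end points keeping a running depth.
The depth first hits 3 at 5:15 pm.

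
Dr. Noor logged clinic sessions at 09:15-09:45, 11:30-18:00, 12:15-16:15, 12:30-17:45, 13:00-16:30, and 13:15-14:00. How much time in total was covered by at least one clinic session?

Merged: 09:15–09:45, 11:30–18:00.
Lengths: 30 min + 6 h 30 min = 7 h.

7 h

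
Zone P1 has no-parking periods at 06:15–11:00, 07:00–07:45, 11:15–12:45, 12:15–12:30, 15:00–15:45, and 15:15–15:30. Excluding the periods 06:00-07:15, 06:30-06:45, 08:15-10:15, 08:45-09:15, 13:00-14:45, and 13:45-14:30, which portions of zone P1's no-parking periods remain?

First set merges to 06:15–11:00, 11:15–12:45, 15:00–15:45.
Second set merges to 06:00–07:15, 08:15–10:15, 13:00–14:45.
06:15–11:00 minus B → 07:15–08:15, 10:15–11:00.
11:15–12:45: no B overlap → unchanged.
15:00–15:45: no B overlap → unchanged.

07:15–08:15, 10:15–11:00, 11:15–12:45, 15:00–15:45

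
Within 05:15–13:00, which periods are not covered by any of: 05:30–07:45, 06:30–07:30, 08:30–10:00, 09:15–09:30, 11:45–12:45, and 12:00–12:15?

The merged coverage is 05:30–07:45, 08:30–10:00, 11:45–12:45.
Complement within 05:15–13:00: 05:15–05:30, 07:45–08:30, 10:00–11:45, 12:45–13:00.

05:15–05:30, 07:45–08:30, 10:00–11:45, 12:45–13:00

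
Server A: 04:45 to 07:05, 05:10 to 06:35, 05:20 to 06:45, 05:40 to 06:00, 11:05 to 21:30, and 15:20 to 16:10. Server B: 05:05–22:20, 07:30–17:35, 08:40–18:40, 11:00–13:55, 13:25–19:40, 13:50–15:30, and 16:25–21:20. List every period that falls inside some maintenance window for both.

05:05–07:05, 11:05–21:30

A, merged: 04:45–07:05, 11:05–21:30.
B, merged: 05:05–22:20.
04:45–07:05 meets the second set on 05:05–07:05.
11:05–21:30 meets the second set on 11:05–21:30.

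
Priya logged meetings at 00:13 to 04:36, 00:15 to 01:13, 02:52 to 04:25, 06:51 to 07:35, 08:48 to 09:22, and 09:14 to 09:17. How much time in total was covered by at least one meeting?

Merged: 00:13-04:36, 06:51-07:35, 08:48-09:22.
Lengths: 4 h 23 min + 44 min + 34 min = 5 h 41 min.

5 h 41 min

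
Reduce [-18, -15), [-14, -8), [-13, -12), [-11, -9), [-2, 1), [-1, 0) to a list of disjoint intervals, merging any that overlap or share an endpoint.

[-14, -8) is disjoint → start new block.
[-13, -12) overlaps/touches [-14, -8) → extend to [-14, -8).
[-11, -9) overlaps/touches [-14, -8) → extend to [-14, -8).
[-2, 1) is disjoint → start new block.
[-1, 0) overlaps/touches [-2, 1) → extend to [-2, 1).

[-18, -15) ∪ [-14, -8) ∪ [-2, 1)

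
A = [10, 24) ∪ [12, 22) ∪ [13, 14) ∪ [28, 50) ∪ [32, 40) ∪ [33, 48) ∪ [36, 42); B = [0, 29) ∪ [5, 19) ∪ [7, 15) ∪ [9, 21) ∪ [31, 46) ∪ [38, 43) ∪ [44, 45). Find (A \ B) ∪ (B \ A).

[0, 10) ∪ [24, 28) ∪ [29, 31) ∪ [46, 50)

Merge the first list: [10, 24), [28, 50).
Merge the second list: [0, 29), [31, 46).
A but not B: [29, 31), [46, 50).
B but not A: [0, 10), [24, 28).
Combining gives A △ B.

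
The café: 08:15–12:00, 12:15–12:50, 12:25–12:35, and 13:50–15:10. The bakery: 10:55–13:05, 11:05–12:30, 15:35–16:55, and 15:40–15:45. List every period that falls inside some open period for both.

Merge the first list: 08:15-12:00, 12:15-12:50, 13:50-15:10.
Merge the second list: 10:55-13:05, 15:35-16:55.
08:15-12:00 meets the second set on 10:55-12:00.
12:15-12:50 meets the second set on 12:15-12:50.
13:50-15:10: no overlap with the second set.

10:55-12:00, 12:15-12:50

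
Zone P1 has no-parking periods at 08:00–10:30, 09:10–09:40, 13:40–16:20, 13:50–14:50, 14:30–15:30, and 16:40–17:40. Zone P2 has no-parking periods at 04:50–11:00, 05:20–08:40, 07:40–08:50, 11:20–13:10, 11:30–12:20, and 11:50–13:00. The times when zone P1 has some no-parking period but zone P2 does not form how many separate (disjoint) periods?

Merge the first list: 08:00–10:30, 13:40–16:20, 16:40–17:40.
Merge the second list: 04:50–11:00, 11:20–13:10.
A \ B = 13:40–16:20, 16:40–17:40.
That is 2 disjoint pieces.

2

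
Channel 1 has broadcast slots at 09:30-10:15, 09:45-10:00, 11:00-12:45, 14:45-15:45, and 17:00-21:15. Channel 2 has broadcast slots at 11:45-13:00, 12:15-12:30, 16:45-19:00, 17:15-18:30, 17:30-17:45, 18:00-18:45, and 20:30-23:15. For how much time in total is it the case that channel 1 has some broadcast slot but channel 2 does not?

First set merges to 09:30–10:15, 11:00–12:45, 14:45–15:45, 17:00–21:15.
Second set merges to 11:45–13:00, 16:45–19:00, 20:30–23:15.
A \ B = 09:30–10:15, 11:00–11:45, 14:45–15:45, 19:00–20:30.
Total: 45 min + 45 min + 1 h + 1 h 30 min = 4 h.

4 h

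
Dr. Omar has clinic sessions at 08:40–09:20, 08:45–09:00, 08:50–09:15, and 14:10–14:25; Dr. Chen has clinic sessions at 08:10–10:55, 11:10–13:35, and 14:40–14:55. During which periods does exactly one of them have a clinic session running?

08:10–08:40, 09:20–10:55, 11:10–13:35, 14:10–14:25, 14:40–14:55

Merge the first list: 08:40–09:20, 14:10–14:25.
A \ B = 14:10–14:25.
B \ A = 08:10–08:40, 09:20–10:55, 11:10–13:35, 14:40–14:55.
Union of the two gives the symmetric difference.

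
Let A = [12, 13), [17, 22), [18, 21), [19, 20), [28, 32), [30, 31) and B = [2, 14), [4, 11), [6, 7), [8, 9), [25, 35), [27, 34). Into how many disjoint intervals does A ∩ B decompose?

2

A, merged: [12, 13), [17, 22), [28, 32).
B, merged: [2, 14), [25, 35).
A ∩ B = [12, 13), [28, 32).
That is 2 disjoint pieces.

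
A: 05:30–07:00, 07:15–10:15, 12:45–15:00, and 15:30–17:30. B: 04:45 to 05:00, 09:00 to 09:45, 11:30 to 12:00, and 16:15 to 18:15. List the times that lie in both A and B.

05:30-07:00: no overlap with the second set.
07:15-10:15 meets the second set on 09:00-09:45.
12:45-15:00: no overlap with the second set.
15:30-17:30 meets the second set on 16:15-17:30.

09:00-09:45, 16:15-17:30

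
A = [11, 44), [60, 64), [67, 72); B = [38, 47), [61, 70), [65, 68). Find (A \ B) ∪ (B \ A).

[11, 38) ∪ [44, 47) ∪ [60, 61) ∪ [64, 67) ∪ [70, 72)

Second set merges to [38, 47), [61, 70).
A but not B: [11, 38), [60, 61), [70, 72).
B but not A: [44, 47), [64, 67).
Combining gives A △ B.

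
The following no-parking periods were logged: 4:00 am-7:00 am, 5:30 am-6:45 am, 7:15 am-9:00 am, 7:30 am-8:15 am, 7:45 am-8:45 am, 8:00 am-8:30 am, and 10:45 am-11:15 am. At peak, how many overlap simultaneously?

Sweep endpoints in order; track running count of active intervals.
Peak of 4 reached at 8:00 am.

4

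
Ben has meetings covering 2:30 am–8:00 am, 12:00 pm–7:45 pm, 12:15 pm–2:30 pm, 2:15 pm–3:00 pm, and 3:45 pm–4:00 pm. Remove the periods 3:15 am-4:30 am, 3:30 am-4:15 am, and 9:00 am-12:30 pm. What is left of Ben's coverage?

2:30 am–3:15 am, 4:30 am–8:00 am, 12:30 pm–7:45 pm

First set merges to 2:30 am–8:00 am, 12:00 pm–7:45 pm.
Second set merges to 3:15 am–4:30 am, 9:00 am–12:30 pm.
2:30 am–8:00 am with B removed leaves 2:30 am–3:15 am, 4:30 am–8:00 am.
12:00 pm–7:45 pm with B removed leaves 12:30 pm–7:45 pm.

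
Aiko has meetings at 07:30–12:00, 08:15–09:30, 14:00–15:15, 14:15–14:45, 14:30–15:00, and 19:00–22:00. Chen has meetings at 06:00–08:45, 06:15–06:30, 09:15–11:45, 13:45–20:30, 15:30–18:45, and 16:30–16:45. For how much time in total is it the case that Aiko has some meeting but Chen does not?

A, merged: 07:30-12:00, 14:00-15:15, 19:00-22:00.
B, merged: 06:00-08:45, 09:15-11:45, 13:45-20:30.
A \ B = 08:45-09:15, 11:45-12:00, 20:30-22:00.
Total: 30 min + 15 min + 1 h 30 min = 2 h 15 min.

2 h 15 min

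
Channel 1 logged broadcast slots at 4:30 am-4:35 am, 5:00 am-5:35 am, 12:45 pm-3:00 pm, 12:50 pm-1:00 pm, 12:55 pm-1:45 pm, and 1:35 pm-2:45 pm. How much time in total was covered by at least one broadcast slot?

2 h 55 min

Merged: 4:30 am-4:35 am, 5:00 am-5:35 am, 12:45 pm-3:00 pm.
Lengths: 5 min + 35 min + 2 h 15 min = 2 h 55 min.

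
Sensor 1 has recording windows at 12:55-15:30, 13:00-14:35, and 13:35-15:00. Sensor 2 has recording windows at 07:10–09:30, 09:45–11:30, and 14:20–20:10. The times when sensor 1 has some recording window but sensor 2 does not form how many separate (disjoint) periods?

1

First set merges to 12:55-15:30.
A \ B = 12:55-14:20.
That is 1 disjoint piece.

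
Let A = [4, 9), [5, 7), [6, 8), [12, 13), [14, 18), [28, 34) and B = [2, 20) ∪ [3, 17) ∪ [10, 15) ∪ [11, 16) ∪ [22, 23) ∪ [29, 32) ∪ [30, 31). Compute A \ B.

Merge the first list: [4, 9), [12, 13), [14, 18), [28, 34).
Merge the second list: [2, 20), [22, 23), [29, 32).
[4, 9) lies entirely inside B → drops out.
[12, 13) lies entirely inside B → drops out.
[14, 18) lies entirely inside B → drops out.
[28, 34) with B removed leaves [28, 29), [32, 34).

[28, 29) ∪ [32, 34)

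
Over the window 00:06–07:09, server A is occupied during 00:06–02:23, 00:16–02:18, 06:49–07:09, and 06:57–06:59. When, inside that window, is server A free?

Covered (merged): 00:06–02:23, 06:49–07:09.
Uncovered inside 00:06–07:09: 02:23–06:49.

02:23–06:49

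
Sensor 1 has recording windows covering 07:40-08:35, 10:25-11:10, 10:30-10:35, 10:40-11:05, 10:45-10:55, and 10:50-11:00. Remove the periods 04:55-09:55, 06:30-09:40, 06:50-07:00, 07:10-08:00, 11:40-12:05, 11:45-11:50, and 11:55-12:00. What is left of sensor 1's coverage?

First set merges to 07:40–08:35, 10:25–11:10.
Second set merges to 04:55–09:55, 11:40–12:05.
07:40–08:35: fully covered by B → removed.
10:25–11:10: no B overlap → unchanged.

10:25–11:10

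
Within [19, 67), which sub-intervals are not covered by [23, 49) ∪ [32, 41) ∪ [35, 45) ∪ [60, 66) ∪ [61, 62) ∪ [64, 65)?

The merged coverage is [23, 49), [60, 66).
Uncovered inside [19, 67): [19, 23), [49, 60), [66, 67).

[19, 23) ∪ [49, 60) ∪ [66, 67)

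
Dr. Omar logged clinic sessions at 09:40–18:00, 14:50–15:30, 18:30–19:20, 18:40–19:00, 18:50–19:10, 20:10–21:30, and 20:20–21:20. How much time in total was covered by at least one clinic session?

10 h 30 min

Merged: 09:40–18:00, 18:30–19:20, 20:10–21:30.
Lengths: 8 h 20 min + 50 min + 1 h 20 min = 10 h 30 min.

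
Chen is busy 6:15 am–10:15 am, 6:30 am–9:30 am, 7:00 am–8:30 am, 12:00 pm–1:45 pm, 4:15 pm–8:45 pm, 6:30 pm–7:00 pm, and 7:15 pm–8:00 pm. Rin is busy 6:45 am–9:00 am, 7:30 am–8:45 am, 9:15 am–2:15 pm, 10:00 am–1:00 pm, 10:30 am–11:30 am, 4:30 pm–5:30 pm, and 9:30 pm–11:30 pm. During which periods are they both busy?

Merge the first list: 6:15 am–10:15 am, 12:00 pm–1:45 pm, 4:15 pm–8:45 pm.
Merge the second list: 6:45 am–9:00 am, 9:15 am–2:15 pm, 4:30 pm–5:30 pm, 9:30 pm–11:30 pm.
6:15 am–10:15 am overlaps B on 6:45 am–9:00 am, 9:15 am–10:15 am.
12:00 pm–1:45 pm overlaps B on 12:00 pm–1:45 pm.
4:15 pm–8:45 pm overlaps B on 4:30 pm–5:30 pm.

6:45 am–9:00 am, 9:15 am–10:15 am, 12:00 pm–1:45 pm, 4:30 pm–5:30 pm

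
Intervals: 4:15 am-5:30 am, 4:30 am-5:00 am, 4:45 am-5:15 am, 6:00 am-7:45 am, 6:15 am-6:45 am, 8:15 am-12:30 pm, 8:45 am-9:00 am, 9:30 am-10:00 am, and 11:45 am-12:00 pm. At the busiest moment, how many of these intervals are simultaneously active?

3

Sweep endpoints in order; track running count of active intervals.
Peak of 3 reached at 4:45 am.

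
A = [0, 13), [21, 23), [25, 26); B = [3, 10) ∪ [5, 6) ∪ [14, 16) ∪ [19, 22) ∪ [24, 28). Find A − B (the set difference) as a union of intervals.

[0, 3) ∪ [10, 13) ∪ [22, 23)

Merge the second list: [3, 10), [14, 16), [19, 22), [24, 28).
[0, 13) with B removed leaves [0, 3), [10, 13).
[21, 23) with B removed leaves [22, 23).
[25, 26) lies entirely inside B → drops out.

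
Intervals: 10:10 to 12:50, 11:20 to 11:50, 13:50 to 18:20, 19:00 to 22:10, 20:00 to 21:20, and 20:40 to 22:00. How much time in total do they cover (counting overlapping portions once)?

10 h 20 min

Merged: 10:10–12:50, 13:50–18:20, 19:00–22:10.
Lengths: 2 h 40 min + 4 h 30 min + 3 h 10 min = 10 h 20 min.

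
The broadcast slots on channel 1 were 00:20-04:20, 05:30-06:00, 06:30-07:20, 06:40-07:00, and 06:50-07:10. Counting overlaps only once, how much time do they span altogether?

Merged: 00:20–04:20, 05:30–06:00, 06:30–07:20.
Lengths: 4 h + 30 min + 50 min = 5 h 20 min.

5 h 20 min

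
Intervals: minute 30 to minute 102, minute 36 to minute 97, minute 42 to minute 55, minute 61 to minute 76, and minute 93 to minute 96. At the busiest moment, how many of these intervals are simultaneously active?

3

At minute 42, 3 of the intervals are simultaneously active.
No point has more.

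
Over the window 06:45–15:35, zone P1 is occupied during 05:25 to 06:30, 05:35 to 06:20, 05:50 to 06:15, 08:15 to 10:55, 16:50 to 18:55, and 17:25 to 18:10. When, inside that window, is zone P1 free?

The merged coverage is 05:25-06:30, 08:15-10:55, 16:50-18:55.
Complement within 06:45-15:35: 06:45-08:15, 10:55-15:35.

06:45-08:15, 10:55-15:35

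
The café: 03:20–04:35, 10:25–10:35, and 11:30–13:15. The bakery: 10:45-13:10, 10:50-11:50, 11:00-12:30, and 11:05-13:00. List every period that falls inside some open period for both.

B, merged: 10:45-13:10.
03:20-04:35 falls entirely outside B.
10:25-10:35 falls entirely outside B.
11:30-13:15 overlaps B on 11:30-13:10.

11:30-13:10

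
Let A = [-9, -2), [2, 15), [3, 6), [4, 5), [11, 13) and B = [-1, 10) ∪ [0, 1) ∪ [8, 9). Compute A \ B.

[-9, -2) ∪ [10, 15)

Merge the first list: [-9, -2), [2, 15).
Merge the second list: [-1, 10).
[-9, -2): no B overlap → unchanged.
[2, 15) minus B → [10, 15).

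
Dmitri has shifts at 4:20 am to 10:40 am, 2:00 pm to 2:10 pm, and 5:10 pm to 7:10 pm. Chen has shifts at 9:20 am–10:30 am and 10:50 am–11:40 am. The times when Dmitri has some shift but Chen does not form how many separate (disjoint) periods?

A \ B = 4:20 am–9:20 am, 10:30 am–10:40 am, 2:00 pm–2:10 pm, 5:10 pm–7:10 pm.
That is 4 disjoint pieces.

4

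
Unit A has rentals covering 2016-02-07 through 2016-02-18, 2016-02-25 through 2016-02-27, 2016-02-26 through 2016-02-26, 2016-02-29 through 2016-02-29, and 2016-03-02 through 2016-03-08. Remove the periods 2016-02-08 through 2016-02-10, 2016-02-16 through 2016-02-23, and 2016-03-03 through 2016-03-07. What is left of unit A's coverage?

2016-02-07 through 2016-02-07, 2016-02-11 through 2016-02-15, 2016-02-25 through 2016-02-27, 2016-02-29 through 2016-02-29, 2016-03-02 through 2016-03-02, 2016-03-08 through 2016-03-08

A, merged: 2016-02-07 through 2016-02-18, 2016-02-25 through 2016-02-27, 2016-02-29 through 2016-02-29, 2016-03-02 through 2016-03-08.
2016-02-07 through 2016-02-18 minus B → 2016-02-07 through 2016-02-07, 2016-02-11 through 2016-02-15.
2016-02-25 through 2016-02-27: no B overlap → unchanged.
2016-02-29 through 2016-02-29: no B overlap → unchanged.
2016-03-02 through 2016-03-08 minus B → 2016-03-02 through 2016-03-02, 2016-03-08 through 2016-03-08.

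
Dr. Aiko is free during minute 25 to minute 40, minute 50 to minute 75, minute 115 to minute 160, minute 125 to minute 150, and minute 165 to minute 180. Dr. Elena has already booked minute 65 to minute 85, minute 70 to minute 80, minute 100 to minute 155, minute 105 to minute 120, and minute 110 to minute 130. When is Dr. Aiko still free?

Merge the first list: minute 25 to minute 40, minute 50 to minute 75, minute 115 to minute 160, minute 165 to minute 180.
Merge the second list: minute 65 to minute 85, minute 100 to minute 155.
minute 25 to minute 40 is untouched.
minute 50 to minute 75 with B removed leaves minute 50 to minute 65.
minute 115 to minute 160 with B removed leaves minute 155 to minute 160.
minute 165 to minute 180 is untouched.

minute 25 to minute 40, minute 50 to minute 65, minute 155 to minute 160, minute 165 to minute 180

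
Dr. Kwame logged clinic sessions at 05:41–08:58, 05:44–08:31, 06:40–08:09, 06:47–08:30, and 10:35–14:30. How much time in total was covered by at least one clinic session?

Merged: 05:41-08:58, 10:35-14:30.
Lengths: 3 h 17 min + 3 h 55 min = 7 h 12 min.

7 h 12 min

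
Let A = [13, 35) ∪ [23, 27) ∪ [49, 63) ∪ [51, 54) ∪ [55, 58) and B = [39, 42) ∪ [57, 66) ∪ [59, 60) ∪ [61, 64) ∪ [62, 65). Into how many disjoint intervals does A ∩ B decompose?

A, merged: [13, 35), [49, 63).
B, merged: [39, 42), [57, 66).
A ∩ B = [57, 63).
That is 1 disjoint piece.

1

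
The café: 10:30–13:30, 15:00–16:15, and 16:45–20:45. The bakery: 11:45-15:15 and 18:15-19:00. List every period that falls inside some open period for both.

10:30-13:30 meets the second set on 11:45-13:30.
15:00-16:15 meets the second set on 15:00-15:15.
16:45-20:45 meets the second set on 18:15-19:00.

11:45-13:30, 15:00-15:15, 18:15-19:00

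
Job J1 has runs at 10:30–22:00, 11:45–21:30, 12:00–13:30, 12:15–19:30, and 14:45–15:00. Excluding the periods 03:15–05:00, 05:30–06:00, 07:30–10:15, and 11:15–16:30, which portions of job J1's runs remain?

A, merged: 10:30–22:00.
10:30–22:00 with B removed leaves 10:30–11:15, 16:30–22:00.

10:30–11:15, 16:30–22:00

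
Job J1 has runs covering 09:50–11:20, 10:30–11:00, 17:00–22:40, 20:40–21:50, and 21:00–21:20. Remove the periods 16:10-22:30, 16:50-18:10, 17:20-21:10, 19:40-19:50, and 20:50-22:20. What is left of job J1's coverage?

09:50–11:20, 22:30–22:40

A, merged: 09:50–11:20, 17:00–22:40.
B, merged: 16:10–22:30.
09:50–11:20: no B overlap → unchanged.
17:00–22:40 minus B → 22:30–22:40.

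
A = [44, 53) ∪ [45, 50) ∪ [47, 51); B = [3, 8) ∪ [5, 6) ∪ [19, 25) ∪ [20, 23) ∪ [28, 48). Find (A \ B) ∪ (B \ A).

[3, 8) ∪ [19, 25) ∪ [28, 44) ∪ [48, 53)

First set merges to [44, 53).
Second set merges to [3, 8), [19, 25), [28, 48).
Only in the first: [48, 53).
Only in the second: [3, 8), [19, 25), [28, 44).
Together these are the periods covered by exactly one.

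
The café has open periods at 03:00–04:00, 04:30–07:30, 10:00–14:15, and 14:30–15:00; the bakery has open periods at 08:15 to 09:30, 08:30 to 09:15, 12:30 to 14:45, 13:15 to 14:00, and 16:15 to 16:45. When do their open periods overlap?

12:30–14:15, 14:30–14:45

B, merged: 08:15–09:30, 12:30–14:45, 16:15–16:45.
03:00–04:00 meets no B interval.
04:30–07:30 meets no B interval.
10:00–14:15 ∩ B → 12:30–14:15.
14:30–15:00 ∩ B → 14:30–14:45.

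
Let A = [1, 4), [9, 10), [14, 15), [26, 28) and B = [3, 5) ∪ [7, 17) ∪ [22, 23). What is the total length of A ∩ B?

3

A ∩ B = [3, 4), [9, 10), [14, 15).
Total: 1 + 1 + 1 = 3.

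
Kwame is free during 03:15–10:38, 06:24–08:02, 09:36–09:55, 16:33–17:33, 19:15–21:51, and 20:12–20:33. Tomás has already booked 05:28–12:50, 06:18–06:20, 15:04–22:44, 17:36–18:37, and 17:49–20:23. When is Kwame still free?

First set merges to 03:15-10:38, 16:33-17:33, 19:15-21:51.
Second set merges to 05:28-12:50, 15:04-22:44.
03:15-10:38 with B removed leaves 03:15-05:28.
16:33-17:33 lies entirely inside B → drops out.
19:15-21:51 lies entirely inside B → drops out.

03:15-05:28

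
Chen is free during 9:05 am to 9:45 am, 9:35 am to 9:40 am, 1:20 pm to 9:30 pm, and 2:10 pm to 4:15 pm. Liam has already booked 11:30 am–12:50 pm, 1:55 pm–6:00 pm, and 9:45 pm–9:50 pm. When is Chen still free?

First set merges to 9:05 am–9:45 am, 1:20 pm–9:30 pm.
9:05 am–9:45 am: no B overlap → unchanged.
1:20 pm–9:30 pm minus B → 1:20 pm–1:55 pm, 6:00 pm–9:30 pm.

9:05 am–9:45 am, 1:20 pm–1:55 pm, 6:00 pm–9:30 pm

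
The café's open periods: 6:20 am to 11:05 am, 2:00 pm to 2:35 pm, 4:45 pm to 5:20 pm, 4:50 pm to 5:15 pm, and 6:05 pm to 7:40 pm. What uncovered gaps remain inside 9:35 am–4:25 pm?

11:05 am–2:00 pm, 2:35 pm–4:25 pm

Covered (merged): 6:20 am–11:05 am, 2:00 pm–2:35 pm, 4:45 pm–5:20 pm, 6:05 pm–7:40 pm.
Complement within 9:35 am–4:25 pm: 11:05 am–2:00 pm, 2:35 pm–4:25 pm.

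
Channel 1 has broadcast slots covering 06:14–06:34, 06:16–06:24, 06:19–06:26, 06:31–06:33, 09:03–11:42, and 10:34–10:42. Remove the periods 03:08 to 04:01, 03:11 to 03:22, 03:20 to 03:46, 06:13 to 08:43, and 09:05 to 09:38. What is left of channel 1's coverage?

First set merges to 06:14-06:34, 09:03-11:42.
Second set merges to 03:08-04:01, 06:13-08:43, 09:05-09:38.
06:14-06:34: fully covered by B → removed.
09:03-11:42 minus B → 09:03-09:05, 09:38-11:42.

09:03-09:05, 09:38-11:42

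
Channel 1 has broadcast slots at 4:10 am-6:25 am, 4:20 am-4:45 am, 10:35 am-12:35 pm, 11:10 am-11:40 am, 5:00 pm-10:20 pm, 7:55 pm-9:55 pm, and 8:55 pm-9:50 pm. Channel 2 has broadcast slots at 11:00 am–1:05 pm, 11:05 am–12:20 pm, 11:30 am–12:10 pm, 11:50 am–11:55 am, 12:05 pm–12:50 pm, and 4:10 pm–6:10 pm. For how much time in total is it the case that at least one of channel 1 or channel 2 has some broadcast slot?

10 h 55 min

A, merged: 4:10 am-6:25 am, 10:35 am-12:35 pm, 5:00 pm-10:20 pm.
B, merged: 11:00 am-1:05 pm, 4:10 pm-6:10 pm.
A ∪ B = 4:10 am-6:25 am, 10:35 am-1:05 pm, 4:10 pm-10:20 pm.
Total: 2 h 15 min + 2 h 30 min + 6 h 10 min = 10 h 55 min.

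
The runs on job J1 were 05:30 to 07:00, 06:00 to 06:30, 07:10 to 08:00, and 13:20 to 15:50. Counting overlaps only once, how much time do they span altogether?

4 h 50 min

Merged: 05:30–07:00, 07:10–08:00, 13:20–15:50.
Lengths: 1 h 30 min + 50 min + 2 h 30 min = 4 h 50 min.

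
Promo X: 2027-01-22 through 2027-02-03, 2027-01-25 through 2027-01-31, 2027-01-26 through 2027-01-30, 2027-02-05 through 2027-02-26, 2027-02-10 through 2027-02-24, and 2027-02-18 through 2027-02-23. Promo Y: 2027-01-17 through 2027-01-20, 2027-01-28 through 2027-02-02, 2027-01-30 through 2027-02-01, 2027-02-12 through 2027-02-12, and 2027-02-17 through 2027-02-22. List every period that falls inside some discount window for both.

Merge the first list: 2027-01-22 through 2027-02-03, 2027-02-05 through 2027-02-26.
Merge the second list: 2027-01-17 through 2027-01-20, 2027-01-28 through 2027-02-02, 2027-02-12 through 2027-02-12, 2027-02-17 through 2027-02-22.
2027-01-22 through 2027-02-03 ∩ B → 2027-01-28 through 2027-02-02.
2027-02-05 through 2027-02-26 ∩ B → 2027-02-12 through 2027-02-12, 2027-02-17 through 2027-02-22.

2027-01-28 through 2027-02-02, 2027-02-12 through 2027-02-12, 2027-02-17 through 2027-02-22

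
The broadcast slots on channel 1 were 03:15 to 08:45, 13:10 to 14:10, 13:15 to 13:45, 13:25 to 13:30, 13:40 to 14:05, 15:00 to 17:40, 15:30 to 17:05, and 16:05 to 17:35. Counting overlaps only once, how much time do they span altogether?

Merged: 03:15–08:45, 13:10–14:10, 15:00–17:40.
Lengths: 5 h 30 min + 1 h + 2 h 40 min = 9 h 10 min.

9 h 10 min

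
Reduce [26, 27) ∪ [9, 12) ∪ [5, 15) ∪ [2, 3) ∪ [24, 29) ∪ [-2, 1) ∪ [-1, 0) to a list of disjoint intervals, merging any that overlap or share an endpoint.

[-2, 1) ∪ [2, 3) ∪ [5, 15) ∪ [24, 29)

Sort by start: [-2, 1), [-1, 0), [2, 3), [5, 15), [9, 12), [24, 29), [26, 27).
[-1, 0) overlaps/touches [-2, 1) → extend to [-2, 1).
[2, 3) is disjoint → start new block.
[5, 15) is disjoint → start new block.
[9, 12) overlaps/touches [5, 15) → extend to [5, 15).
[24, 29) is disjoint → start new block.
[26, 27) overlaps/touches [24, 29) → extend to [24, 29).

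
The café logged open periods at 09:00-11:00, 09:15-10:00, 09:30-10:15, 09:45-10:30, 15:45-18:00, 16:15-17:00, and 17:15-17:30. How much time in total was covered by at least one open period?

Merged: 09:00–11:00, 15:45–18:00.
Lengths: 2 h + 2 h 15 min = 4 h 15 min.

4 h 15 min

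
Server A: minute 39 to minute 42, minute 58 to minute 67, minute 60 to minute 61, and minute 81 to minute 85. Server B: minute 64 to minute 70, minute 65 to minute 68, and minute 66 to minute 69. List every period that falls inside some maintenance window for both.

minute 64 to minute 67

Merge the first list: minute 39 to minute 42, minute 58 to minute 67, minute 81 to minute 85.
Merge the second list: minute 64 to minute 70.
minute 39 to minute 42: no overlap with the second set.
minute 58 to minute 67 meets the second set on minute 64 to minute 67.
minute 81 to minute 85: no overlap with the second set.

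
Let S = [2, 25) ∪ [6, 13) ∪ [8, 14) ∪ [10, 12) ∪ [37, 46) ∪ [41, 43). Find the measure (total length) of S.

32

Merged: [2, 25), [37, 46).
Lengths: 23 + 9 = 32.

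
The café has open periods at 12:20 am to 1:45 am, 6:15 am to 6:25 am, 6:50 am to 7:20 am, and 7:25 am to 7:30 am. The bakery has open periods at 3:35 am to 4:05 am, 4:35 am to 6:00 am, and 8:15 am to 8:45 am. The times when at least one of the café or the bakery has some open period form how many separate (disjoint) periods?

7

A ∪ B = 12:20 am-1:45 am, 3:35 am-4:05 am, 4:35 am-6:00 am, 6:15 am-6:25 am, 6:50 am-7:20 am, 7:25 am-7:30 am, 8:15 am-8:45 am.
That is 7 disjoint pieces.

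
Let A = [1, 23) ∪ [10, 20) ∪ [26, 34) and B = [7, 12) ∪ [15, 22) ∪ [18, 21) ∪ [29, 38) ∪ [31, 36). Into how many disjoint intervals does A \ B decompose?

4

First set merges to [1, 23), [26, 34).
Second set merges to [7, 12), [15, 22), [29, 38).
A \ B = [1, 7), [12, 15), [22, 23), [26, 29).
That is 4 disjoint pieces.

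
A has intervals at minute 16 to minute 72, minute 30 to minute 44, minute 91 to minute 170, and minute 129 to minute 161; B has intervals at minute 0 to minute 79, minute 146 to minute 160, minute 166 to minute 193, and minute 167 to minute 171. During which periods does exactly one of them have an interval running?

First set merges to minute 16 to minute 72, minute 91 to minute 170.
Second set merges to minute 0 to minute 79, minute 146 to minute 160, minute 166 to minute 193.
Only in the first: minute 91 to minute 146, minute 160 to minute 166.
Only in the second: minute 0 to minute 16, minute 72 to minute 79, minute 170 to minute 193.
Together these are the periods covered by exactly one.

minute 0 to minute 16, minute 72 to minute 79, minute 91 to minute 146, minute 160 to minute 166, minute 170 to minute 193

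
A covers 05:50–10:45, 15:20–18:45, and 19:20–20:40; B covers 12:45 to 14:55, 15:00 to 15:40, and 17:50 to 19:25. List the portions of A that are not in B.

05:50–10:45, 15:40–17:50, 19:25–20:40

05:50–10:45 is untouched.
15:20–18:45 with B removed leaves 15:40–17:50.
19:20–20:40 with B removed leaves 19:25–20:40.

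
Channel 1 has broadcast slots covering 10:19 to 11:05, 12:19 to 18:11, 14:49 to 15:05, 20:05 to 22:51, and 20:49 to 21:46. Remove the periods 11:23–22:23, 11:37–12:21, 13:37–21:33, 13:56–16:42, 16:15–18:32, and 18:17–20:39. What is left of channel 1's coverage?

10:19–11:05, 22:23–22:51

A, merged: 10:19–11:05, 12:19–18:11, 20:05–22:51.
B, merged: 11:23–22:23.
10:19–11:05: nothing removed.
12:19–18:11: entirely removed.
20:05–22:51 \ B = 22:23–22:51.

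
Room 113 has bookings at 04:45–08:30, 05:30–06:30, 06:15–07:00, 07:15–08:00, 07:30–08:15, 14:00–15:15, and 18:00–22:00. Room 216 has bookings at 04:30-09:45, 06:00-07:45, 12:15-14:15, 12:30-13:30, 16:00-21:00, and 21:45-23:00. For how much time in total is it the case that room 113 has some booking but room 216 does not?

1 h 45 min

A, merged: 04:45–08:30, 14:00–15:15, 18:00–22:00.
B, merged: 04:30–09:45, 12:15–14:15, 16:00–21:00, 21:45–23:00.
A \ B = 14:15–15:15, 21:00–21:45.
Total: 1 h + 45 min = 1 h 45 min.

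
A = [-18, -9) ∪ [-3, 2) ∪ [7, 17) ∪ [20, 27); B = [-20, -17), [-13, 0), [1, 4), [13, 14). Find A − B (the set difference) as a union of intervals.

[-18, -9) \ B = [-17, -13).
[-3, 2) \ B = [0, 1).
[7, 17) \ B = [7, 13), [14, 17).
[20, 27): nothing removed.

[-17, -13) ∪ [0, 1) ∪ [7, 13) ∪ [14, 17) ∪ [20, 27)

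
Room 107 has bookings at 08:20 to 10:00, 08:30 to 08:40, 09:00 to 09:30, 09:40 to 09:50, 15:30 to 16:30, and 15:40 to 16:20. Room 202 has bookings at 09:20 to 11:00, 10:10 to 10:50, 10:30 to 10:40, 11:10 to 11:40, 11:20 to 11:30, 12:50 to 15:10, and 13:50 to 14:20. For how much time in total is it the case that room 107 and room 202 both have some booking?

Merge the first list: 08:20-10:00, 15:30-16:30.
Merge the second list: 09:20-11:00, 11:10-11:40, 12:50-15:10.
A ∩ B = 09:20-10:00.
Total: 40 min.

40 min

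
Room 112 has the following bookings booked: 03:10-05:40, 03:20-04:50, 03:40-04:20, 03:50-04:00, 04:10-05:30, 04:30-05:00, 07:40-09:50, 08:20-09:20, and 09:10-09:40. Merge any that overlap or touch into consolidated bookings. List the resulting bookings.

03:20–04:50 overlaps/touches 03:10–05:40 → extend to 03:10–05:40.
03:40–04:20 overlaps/touches 03:10–05:40 → extend to 03:10–05:40.
03:50–04:00 overlaps/touches 03:10–05:40 → extend to 03:10–05:40.
04:10–05:30 overlaps/touches 03:10–05:40 → extend to 03:10–05:40.
04:30–05:00 overlaps/touches 03:10–05:40 → extend to 03:10–05:40.
07:40–09:50 is disjoint → start new block.
08:20–09:20 overlaps/touches 07:40–09:50 → extend to 07:40–09:50.
09:10–09:40 overlaps/touches 07:40–09:50 → extend to 07:40–09:50.

03:10–05:40, 07:40–09:50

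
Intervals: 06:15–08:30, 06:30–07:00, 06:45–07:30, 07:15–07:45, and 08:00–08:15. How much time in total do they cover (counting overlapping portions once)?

2 h 15 min

Merged: 06:15-08:30.
Length: 2 h 15 min.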